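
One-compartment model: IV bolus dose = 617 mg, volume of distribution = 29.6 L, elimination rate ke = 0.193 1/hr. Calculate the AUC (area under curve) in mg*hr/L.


C0 = Dose/Vd = 617/29.6 = 20.8446 mg/L
AUC = C0/ke = 20.8446/0.193
AUC = 108 mg*hr/L


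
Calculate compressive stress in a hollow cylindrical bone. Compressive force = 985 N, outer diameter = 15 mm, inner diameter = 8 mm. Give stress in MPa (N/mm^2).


A = pi*(r_o^2 - r_i^2)
r_o = 7.5 mm, r_i = 4 mm
A = 126.449 mm^2
sigma = F/A = 985 / 126.449
sigma = 7.79 MPa


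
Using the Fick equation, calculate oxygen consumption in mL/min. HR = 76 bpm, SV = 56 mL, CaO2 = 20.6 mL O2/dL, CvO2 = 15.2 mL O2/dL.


CO = HR*SV = 76*56/1000 = 4.256 L/min
a-v O2 diff = 20.6 - 15.2 = 5.4 mL/dL
VO2 = CO * (CaO2-CvO2) * 10 dL/L
VO2 = 4.256 * 5.4 * 10
VO2 = 229.8 mL/min


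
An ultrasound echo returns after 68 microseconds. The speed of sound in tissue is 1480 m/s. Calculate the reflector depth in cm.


depth = c * t / 2
t = 68 us = 6.8000e-05 s
depth = 1480 * 6.8000e-05 / 2
depth = 0.05032 m = 5.032 cm


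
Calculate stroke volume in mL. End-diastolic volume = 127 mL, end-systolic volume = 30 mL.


SV = EDV - ESV
SV = 127 - 30
SV = 97 mL


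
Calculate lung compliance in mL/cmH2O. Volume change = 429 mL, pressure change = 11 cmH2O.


C = dV / dP
C = 429 / 11
C = 39 mL/cmH2O


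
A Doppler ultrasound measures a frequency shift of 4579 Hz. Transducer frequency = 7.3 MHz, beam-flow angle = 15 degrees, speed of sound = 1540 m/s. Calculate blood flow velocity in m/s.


v = fd * c / (2 * f0 * cos(theta))
v = 4579 * 1540 / (2 * 7.3000e+06 * cos(15))
v = 0.5 m/s


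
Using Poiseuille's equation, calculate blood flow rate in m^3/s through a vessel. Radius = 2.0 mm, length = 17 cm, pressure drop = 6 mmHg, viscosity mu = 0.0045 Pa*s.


Q = pi*r^4*dP / (8*mu*L)
r = 0.002 m, L = 0.17 m
dP = 6 mmHg = 799.932 Pa
Q = 6.5701e-06 m^3/s


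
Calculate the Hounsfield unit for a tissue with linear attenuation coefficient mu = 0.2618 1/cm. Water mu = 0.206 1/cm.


HU = ((mu_tissue - mu_water) / mu_water) * 1000
HU = ((0.2618 - 0.206) / 0.206) * 1000
HU = 270.9


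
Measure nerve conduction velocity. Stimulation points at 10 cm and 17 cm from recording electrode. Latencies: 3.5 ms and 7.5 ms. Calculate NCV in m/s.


Distance = (17 - 10) / 100 = 0.07 m
dt = (7.5 - 3.5) / 1000 = 0.004 s
NCV = dist / dt = 17.5 m/s


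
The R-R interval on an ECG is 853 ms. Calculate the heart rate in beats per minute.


HR = 60 / RR_interval(s)
RR = 853 ms = 0.853 s
HR = 60 / 0.853 = 70.34 bpm


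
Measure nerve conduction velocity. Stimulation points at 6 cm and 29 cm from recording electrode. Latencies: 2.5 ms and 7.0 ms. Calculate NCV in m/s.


Distance = (29 - 6) / 100 = 0.23 m
dt = (7.0 - 2.5) / 1000 = 0.0045 s
NCV = dist / dt = 51.11 m/s


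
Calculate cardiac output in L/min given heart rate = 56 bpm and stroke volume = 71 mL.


CO = HR * SV
CO = 56 * 71 / 1000
CO = 3.976 L/min


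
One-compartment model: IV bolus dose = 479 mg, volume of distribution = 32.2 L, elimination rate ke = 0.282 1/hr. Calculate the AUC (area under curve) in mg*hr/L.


C0 = Dose/Vd = 479/32.2 = 14.8758 mg/L
AUC = C0/ke = 14.8758/0.282
AUC = 52.75 mg*hr/L


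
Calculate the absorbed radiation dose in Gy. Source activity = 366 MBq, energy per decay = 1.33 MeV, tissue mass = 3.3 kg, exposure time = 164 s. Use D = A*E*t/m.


A = 366 MBq = 3.6600e+08 Bq
E = 1.33 MeV = 2.13066e-13 J
D = A*E*t/m = 3.6600e+08*2.13066e-13*164/3.3
D = 0.003875 Gy


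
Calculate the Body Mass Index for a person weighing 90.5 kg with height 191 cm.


BMI = weight / height^2
height = 191 cm = 1.91 m
BMI = 90.5 / 1.91^2
BMI = 24.81 kg/m^2


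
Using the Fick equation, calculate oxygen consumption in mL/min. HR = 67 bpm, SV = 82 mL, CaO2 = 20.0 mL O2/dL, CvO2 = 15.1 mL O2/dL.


CO = HR*SV = 67*82/1000 = 5.494 L/min
a-v O2 diff = 20.0 - 15.1 = 4.9 mL/dL
VO2 = CO * (CaO2-CvO2) * 10 dL/L
VO2 = 5.494 * 4.9 * 10
VO2 = 269.2 mL/min


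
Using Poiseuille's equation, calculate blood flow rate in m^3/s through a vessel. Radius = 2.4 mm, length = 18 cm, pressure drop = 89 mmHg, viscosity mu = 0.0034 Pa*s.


Q = pi*r^4*dP / (8*mu*L)
r = 0.0024 m, L = 0.18 m
dP = 89 mmHg = 11865.658 Pa
Q = 2.5261e-04 m^3/s


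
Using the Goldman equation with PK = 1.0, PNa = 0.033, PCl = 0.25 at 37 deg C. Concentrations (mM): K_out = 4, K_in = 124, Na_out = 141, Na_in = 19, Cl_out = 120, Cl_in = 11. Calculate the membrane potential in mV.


Vm = (RT/F)*ln((PK*Ko + PNa*Nao + PCl*Cli)/(PK*Ki + PNa*Nai + PCl*Clo))
Numer = 11.403, Denom = 154.627
Vm = -69.68 mV


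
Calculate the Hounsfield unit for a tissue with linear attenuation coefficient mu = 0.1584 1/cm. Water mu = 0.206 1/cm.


HU = ((mu_tissue - mu_water) / mu_water) * 1000
HU = ((0.1584 - 0.206) / 0.206) * 1000
HU = -231.1


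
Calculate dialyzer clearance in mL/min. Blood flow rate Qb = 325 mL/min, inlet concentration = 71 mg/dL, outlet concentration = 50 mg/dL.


K = Qb * (Cb_in - Cb_out) / Cb_in
K = 325 * (71 - 50) / 71
K = 96.13 mL/min


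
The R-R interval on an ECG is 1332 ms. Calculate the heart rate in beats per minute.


HR = 60 / RR_interval(s)
RR = 1332 ms = 1.332 s
HR = 60 / 1.332 = 45.05 bpm


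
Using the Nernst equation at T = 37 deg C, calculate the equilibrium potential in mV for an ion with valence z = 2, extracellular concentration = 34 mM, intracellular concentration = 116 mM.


E = (RT/(zF)) * ln(C_out/C_in)
T = 37 + 273.15 = 310.15 K
E = (8.314 * 310.15 / (2 * 96485)) * ln(34/116)
E = -16.4 mV


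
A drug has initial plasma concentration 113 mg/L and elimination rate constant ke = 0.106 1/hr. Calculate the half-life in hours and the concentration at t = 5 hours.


t_half = ln(2) / ke = 0.693147 / 0.106 = 6.539 hr
C(t) = C0 * exp(-ke*t) = 113 * exp(-0.106*5)
C(5) = 66.51 mg/L


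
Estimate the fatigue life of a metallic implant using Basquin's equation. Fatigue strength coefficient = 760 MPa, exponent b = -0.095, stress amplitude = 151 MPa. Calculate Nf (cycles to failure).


sigma_a = sigma_f' * (2Nf)^b
2Nf = (sigma_a/sigma_f')^(1/b)
2Nf = (151/760)^(1/-0.095)
2Nf = 24420478
Nf = 1.2210e+07


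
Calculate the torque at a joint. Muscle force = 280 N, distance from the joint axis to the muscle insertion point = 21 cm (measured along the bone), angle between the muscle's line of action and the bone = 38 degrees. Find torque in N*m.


Torque = F * d * sin(theta)   (moment arm = d*sin(theta))
d = 21 cm = 0.21 m
Torque = 280 * 0.21 * sin(38)
Torque = 36.2 N*m


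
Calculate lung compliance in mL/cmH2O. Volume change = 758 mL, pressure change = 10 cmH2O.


C = dV / dP
C = 758 / 10
C = 75.8 mL/cmH2O


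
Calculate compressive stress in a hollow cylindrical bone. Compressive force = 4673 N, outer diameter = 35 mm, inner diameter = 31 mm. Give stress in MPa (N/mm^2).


A = pi*(r_o^2 - r_i^2)
r_o = 17.5 mm, r_i = 15.5 mm
A = 207.345 mm^2
sigma = F/A = 4673 / 207.345
sigma = 22.54 MPa


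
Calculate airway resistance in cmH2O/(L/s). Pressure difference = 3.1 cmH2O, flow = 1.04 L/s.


R = dP / flow
R = 3.1 / 1.04
R = 2.981 cmH2O/(L/s)


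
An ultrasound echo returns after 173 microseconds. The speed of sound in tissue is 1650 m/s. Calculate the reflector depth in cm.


depth = c * t / 2
t = 173 us = 1.7300e-04 s
depth = 1650 * 1.7300e-04 / 2
depth = 0.142725 m = 14.2725 cm


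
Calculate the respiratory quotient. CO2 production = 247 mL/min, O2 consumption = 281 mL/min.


RQ = VCO2 / VO2
RQ = 247 / 281
RQ = 0.879


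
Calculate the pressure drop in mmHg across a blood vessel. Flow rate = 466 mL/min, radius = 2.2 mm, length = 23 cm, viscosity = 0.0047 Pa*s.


dP = 8*mu*L*Q / (pi*r^4)
Q = 466 mL/min = 7.76667e-06 m^3/s
dP = 912.662 Pa = 912.662 / 133.322 mmHg = 6.846 mmHg


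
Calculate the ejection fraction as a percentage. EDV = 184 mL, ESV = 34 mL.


SV = EDV - ESV = 184 - 34 = 150 mL
EF = SV/EDV * 100 = 150/184 * 100
EF = 81.52%


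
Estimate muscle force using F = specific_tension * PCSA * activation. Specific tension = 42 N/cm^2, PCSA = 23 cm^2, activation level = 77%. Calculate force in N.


F = sigma * PCSA * activation
F = 42 * 23 * 0.77
F = 743.8 N


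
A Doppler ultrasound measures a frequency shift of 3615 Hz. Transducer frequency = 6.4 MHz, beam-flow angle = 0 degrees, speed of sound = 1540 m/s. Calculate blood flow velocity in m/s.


v = fd * c / (2 * f0 * cos(theta))
v = 3615 * 1540 / (2 * 6.4000e+06 * cos(0))
v = 0.4349 m/s


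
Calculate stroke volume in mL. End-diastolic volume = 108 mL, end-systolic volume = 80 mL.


SV = EDV - ESV
SV = 108 - 80
SV = 28 mL


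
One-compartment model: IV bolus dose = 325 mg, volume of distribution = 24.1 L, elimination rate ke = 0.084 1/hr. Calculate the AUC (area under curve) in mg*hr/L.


C0 = Dose/Vd = 325/24.1 = 13.4855 mg/L
AUC = C0/ke = 13.4855/0.084
AUC = 160.5 mg*hr/L


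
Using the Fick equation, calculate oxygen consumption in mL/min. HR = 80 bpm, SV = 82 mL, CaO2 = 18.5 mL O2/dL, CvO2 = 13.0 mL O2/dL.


CO = HR*SV = 80*82/1000 = 6.56 L/min
a-v O2 diff = 18.5 - 13.0 = 5.5 mL/dL
VO2 = CO * (CaO2-CvO2) * 10 dL/L
VO2 = 6.56 * 5.5 * 10
VO2 = 360.8 mL/min


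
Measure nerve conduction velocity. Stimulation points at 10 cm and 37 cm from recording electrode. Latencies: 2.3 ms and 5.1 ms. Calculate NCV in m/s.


Distance = (37 - 10) / 100 = 0.27 m
dt = (5.1 - 2.3) / 1000 = 0.0028 s
NCV = dist / dt = 96.43 m/s


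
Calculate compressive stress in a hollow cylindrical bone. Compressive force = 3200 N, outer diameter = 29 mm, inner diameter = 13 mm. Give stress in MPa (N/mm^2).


A = pi*(r_o^2 - r_i^2)
r_o = 14.5 mm, r_i = 6.5 mm
A = 527.788 mm^2
sigma = F/A = 3200 / 527.788
sigma = 6.063 MPa


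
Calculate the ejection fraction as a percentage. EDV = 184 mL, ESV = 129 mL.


SV = EDV - ESV = 184 - 129 = 55 mL
EF = SV/EDV * 100 = 55/184 * 100
EF = 29.89%


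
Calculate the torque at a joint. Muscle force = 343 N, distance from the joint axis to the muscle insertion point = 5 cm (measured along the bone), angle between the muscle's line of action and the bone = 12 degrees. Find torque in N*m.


Torque = F * d * sin(theta)   (moment arm = d*sin(theta))
d = 5 cm = 0.05 m
Torque = 343 * 0.05 * sin(12)
Torque = 3.566 N*m


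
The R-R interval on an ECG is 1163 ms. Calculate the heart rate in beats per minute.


HR = 60 / RR_interval(s)
RR = 1163 ms = 1.163 s
HR = 60 / 1.163 = 51.59 bpm


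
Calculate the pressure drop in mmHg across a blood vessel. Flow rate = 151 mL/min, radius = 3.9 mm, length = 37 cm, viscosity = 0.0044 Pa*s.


dP = 8*mu*L*Q / (pi*r^4)
Q = 151 mL/min = 2.51667e-06 m^3/s
dP = 45.0985 Pa = 45.0985 / 133.322 mmHg = 0.3383 mmHg


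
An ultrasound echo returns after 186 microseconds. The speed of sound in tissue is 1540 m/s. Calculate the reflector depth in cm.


depth = c * t / 2
t = 186 us = 1.8600e-04 s
depth = 1540 * 1.8600e-04 / 2
depth = 0.14322 m = 14.322 cm


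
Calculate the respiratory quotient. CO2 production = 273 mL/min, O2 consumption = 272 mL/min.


RQ = VCO2 / VO2
RQ = 273 / 272
RQ = 1.004


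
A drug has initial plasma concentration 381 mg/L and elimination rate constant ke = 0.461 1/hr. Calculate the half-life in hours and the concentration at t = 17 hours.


t_half = ln(2) / ke = 0.693147 / 0.461 = 1.504 hr
C(t) = C0 * exp(-ke*t) = 381 * exp(-0.461*17)
C(17) = 0.1504 mg/L


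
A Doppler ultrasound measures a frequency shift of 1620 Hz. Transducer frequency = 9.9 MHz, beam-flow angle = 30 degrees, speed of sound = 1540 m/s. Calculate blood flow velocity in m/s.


v = fd * c / (2 * f0 * cos(theta))
v = 1620 * 1540 / (2 * 9.9000e+06 * cos(30))
v = 0.1455 m/s


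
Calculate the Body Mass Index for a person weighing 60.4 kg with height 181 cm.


BMI = weight / height^2
height = 181 cm = 1.81 m
BMI = 60.4 / 1.81^2
BMI = 18.44 kg/m^2


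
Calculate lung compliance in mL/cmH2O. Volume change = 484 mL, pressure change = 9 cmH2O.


C = dV / dP
C = 484 / 9
C = 53.78 mL/cmH2O


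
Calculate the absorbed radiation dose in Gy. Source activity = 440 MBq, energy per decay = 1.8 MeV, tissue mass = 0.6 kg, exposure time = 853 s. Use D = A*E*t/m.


A = 440 MBq = 4.4000e+08 Bq
E = 1.8 MeV = 2.8836e-13 J
D = A*E*t/m = 4.4000e+08*2.8836e-13*853/0.6
D = 0.1804 Gy


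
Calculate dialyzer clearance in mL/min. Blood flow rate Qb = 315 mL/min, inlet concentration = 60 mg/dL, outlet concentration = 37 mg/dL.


K = Qb * (Cb_in - Cb_out) / Cb_in
K = 315 * (60 - 37) / 60
K = 120.8 mL/min


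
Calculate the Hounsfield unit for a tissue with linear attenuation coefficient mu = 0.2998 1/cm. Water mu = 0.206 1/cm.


HU = ((mu_tissue - mu_water) / mu_water) * 1000
HU = ((0.2998 - 0.206) / 0.206) * 1000
HU = 455.3


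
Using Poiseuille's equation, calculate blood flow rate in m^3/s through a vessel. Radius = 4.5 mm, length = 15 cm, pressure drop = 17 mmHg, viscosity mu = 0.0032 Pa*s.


Q = pi*r^4*dP / (8*mu*L)
r = 0.0045 m, L = 0.15 m
dP = 17 mmHg = 2266.474 Pa
Q = 7.6036e-04 m^3/s


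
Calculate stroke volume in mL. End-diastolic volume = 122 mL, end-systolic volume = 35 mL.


SV = EDV - ESV
SV = 122 - 35
SV = 87 mL


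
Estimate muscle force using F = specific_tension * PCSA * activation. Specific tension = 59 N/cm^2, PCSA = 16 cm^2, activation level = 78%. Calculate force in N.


F = sigma * PCSA * activation
F = 59 * 16 * 0.78
F = 736.3 N


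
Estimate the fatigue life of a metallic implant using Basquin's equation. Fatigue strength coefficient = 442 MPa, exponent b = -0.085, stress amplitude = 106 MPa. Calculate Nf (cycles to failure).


sigma_a = sigma_f' * (2Nf)^b
2Nf = (sigma_a/sigma_f')^(1/b)
2Nf = (106/442)^(1/-0.085)
2Nf = 19746363
Nf = 9.8732e+06


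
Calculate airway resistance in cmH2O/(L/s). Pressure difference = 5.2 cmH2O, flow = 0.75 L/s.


R = dP / flow
R = 5.2 / 0.75
R = 6.933 cmH2O/(L/s)


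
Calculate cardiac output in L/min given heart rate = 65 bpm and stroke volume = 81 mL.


CO = HR * SV
CO = 65 * 81 / 1000
CO = 5.265 L/min


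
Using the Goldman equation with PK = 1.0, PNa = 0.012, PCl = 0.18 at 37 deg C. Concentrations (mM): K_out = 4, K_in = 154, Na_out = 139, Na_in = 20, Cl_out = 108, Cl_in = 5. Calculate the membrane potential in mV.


Vm = (RT/F)*ln((PK*Ko + PNa*Nao + PCl*Cli)/(PK*Ki + PNa*Nai + PCl*Clo))
Numer = 6.568, Denom = 173.68
Vm = -87.53 mV


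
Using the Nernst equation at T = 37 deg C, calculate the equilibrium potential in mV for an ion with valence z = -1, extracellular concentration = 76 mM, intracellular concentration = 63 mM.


E = (RT/(zF)) * ln(C_out/C_in)
T = 37 + 273.15 = 310.15 K
E = (8.314 * 310.15 / (-1 * 96485)) * ln(76/63)
E = -5.014 mV


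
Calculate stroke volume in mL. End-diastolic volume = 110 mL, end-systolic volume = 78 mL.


SV = EDV - ESV
SV = 110 - 78
SV = 32 mL


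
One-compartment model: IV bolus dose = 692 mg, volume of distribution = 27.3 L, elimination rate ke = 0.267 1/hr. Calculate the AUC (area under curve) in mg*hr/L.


C0 = Dose/Vd = 692/27.3 = 25.348 mg/L
AUC = C0/ke = 25.348/0.267
AUC = 94.94 mg*hr/L


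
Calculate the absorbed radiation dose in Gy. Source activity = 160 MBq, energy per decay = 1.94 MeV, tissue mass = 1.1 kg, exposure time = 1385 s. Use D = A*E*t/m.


A = 160 MBq = 1.6000e+08 Bq
E = 1.94 MeV = 3.10788e-13 J
D = A*E*t/m = 1.6000e+08*3.10788e-13*1385/1.1
D = 0.06261 Gy


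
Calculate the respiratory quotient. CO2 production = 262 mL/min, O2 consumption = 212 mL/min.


RQ = VCO2 / VO2
RQ = 262 / 212
RQ = 1.236


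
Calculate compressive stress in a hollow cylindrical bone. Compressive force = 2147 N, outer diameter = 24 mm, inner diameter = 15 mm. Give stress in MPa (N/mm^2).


A = pi*(r_o^2 - r_i^2)
r_o = 12 mm, r_i = 7.5 mm
A = 275.675 mm^2
sigma = F/A = 2147 / 275.675
sigma = 7.788 MPa


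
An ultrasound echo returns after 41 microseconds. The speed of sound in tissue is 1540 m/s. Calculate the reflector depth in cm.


depth = c * t / 2
t = 41 us = 4.1000e-05 s
depth = 1540 * 4.1000e-05 / 2
depth = 0.03157 m = 3.157 cm


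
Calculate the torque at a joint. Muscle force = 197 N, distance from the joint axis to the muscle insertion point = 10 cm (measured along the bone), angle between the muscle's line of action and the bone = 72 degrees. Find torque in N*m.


Torque = F * d * sin(theta)   (moment arm = d*sin(theta))
d = 10 cm = 0.1 m
Torque = 197 * 0.1 * sin(72)
Torque = 18.74 N*m


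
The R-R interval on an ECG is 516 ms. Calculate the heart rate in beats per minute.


HR = 60 / RR_interval(s)
RR = 516 ms = 0.516 s
HR = 60 / 0.516 = 116.3 bpm


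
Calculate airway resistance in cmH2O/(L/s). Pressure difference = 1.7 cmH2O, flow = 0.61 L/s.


R = dP / flow
R = 1.7 / 0.61
R = 2.787 cmH2O/(L/s)


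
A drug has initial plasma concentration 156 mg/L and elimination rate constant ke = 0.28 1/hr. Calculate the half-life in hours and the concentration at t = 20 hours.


t_half = ln(2) / ke = 0.693147 / 0.28 = 2.476 hr
C(t) = C0 * exp(-ke*t) = 156 * exp(-0.28*20)
C(20) = 0.5769 mg/L


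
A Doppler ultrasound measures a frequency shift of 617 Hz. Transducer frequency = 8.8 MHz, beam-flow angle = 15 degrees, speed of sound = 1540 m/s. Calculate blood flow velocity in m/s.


v = fd * c / (2 * f0 * cos(theta))
v = 617 * 1540 / (2 * 8.8000e+06 * cos(15))
v = 0.05589 m/s


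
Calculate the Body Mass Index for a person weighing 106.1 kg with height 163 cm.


BMI = weight / height^2
height = 163 cm = 1.63 m
BMI = 106.1 / 1.63^2
BMI = 39.93 kg/m^2


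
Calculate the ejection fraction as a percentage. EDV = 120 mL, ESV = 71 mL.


SV = EDV - ESV = 120 - 71 = 49 mL
EF = SV/EDV * 100 = 49/120 * 100
EF = 40.83%


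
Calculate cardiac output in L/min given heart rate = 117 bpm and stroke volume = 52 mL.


CO = HR * SV
CO = 117 * 52 / 1000
CO = 6.084 L/min


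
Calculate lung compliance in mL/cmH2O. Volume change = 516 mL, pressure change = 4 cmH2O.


C = dV / dP
C = 516 / 4
C = 129 mL/cmH2O


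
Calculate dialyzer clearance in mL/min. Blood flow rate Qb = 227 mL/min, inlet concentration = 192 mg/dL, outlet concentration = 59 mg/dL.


K = Qb * (Cb_in - Cb_out) / Cb_in
K = 227 * (192 - 59) / 192
K = 157.2 mL/min


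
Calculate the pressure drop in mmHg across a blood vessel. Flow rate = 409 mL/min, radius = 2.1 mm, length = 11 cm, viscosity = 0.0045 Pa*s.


dP = 8*mu*L*Q / (pi*r^4)
Q = 409 mL/min = 6.81667e-06 m^3/s
dP = 441.815 Pa = 441.815 / 133.322 mmHg = 3.314 mmHg


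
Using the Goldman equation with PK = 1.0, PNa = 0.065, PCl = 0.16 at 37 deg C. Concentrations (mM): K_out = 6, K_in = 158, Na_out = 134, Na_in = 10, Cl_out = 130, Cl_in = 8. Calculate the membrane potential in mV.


Vm = (RT/F)*ln((PK*Ko + PNa*Nao + PCl*Cli)/(PK*Ki + PNa*Nai + PCl*Clo))
Numer = 15.99, Denom = 179.45
Vm = -64.62 mV


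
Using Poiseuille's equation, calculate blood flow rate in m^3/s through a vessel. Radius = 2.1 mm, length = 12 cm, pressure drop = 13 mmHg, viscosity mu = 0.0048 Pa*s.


Q = pi*r^4*dP / (8*mu*L)
r = 0.0021 m, L = 0.12 m
dP = 13 mmHg = 1733.186 Pa
Q = 2.2981e-05 m^3/s


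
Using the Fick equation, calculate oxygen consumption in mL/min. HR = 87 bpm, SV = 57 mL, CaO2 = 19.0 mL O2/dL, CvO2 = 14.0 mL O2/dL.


CO = HR*SV = 87*57/1000 = 4.959 L/min
a-v O2 diff = 19.0 - 14.0 = 5 mL/dL
VO2 = CO * (CaO2-CvO2) * 10 dL/L
VO2 = 4.959 * 5 * 10
VO2 = 247.9 mL/min


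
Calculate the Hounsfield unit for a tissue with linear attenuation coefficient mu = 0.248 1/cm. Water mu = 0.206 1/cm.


HU = ((mu_tissue - mu_water) / mu_water) * 1000
HU = ((0.248 - 0.206) / 0.206) * 1000
HU = 203.9


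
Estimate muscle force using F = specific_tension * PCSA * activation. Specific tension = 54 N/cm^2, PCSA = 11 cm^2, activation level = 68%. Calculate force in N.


F = sigma * PCSA * activation
F = 54 * 11 * 0.68
F = 403.9 N


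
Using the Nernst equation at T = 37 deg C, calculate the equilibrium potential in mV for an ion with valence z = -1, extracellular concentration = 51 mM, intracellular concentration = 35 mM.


E = (RT/(zF)) * ln(C_out/C_in)
T = 37 + 273.15 = 310.15 K
E = (8.314 * 310.15 / (-1 * 96485)) * ln(51/35)
E = -10.06 mV


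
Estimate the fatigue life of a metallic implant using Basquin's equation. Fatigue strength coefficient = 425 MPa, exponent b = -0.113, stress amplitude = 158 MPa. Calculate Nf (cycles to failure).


sigma_a = sigma_f' * (2Nf)^b
2Nf = (sigma_a/sigma_f')^(1/b)
2Nf = (158/425)^(1/-0.113)
2Nf = 6352.3828
Nf = 3176


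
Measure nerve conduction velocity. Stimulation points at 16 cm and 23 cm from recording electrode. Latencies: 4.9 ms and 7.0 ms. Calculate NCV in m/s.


Distance = (23 - 16) / 100 = 0.07 m
dt = (7.0 - 4.9) / 1000 = 0.0021 s
NCV = dist / dt = 33.33 m/s


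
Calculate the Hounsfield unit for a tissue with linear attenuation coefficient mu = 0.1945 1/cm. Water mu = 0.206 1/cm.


HU = ((mu_tissue - mu_water) / mu_water) * 1000
HU = ((0.1945 - 0.206) / 0.206) * 1000
HU = -55.83


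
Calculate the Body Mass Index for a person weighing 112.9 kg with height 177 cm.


BMI = weight / height^2
height = 177 cm = 1.77 m
BMI = 112.9 / 1.77^2
BMI = 36.04 kg/m^2


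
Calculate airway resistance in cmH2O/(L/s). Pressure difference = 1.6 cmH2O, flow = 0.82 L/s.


R = dP / flow
R = 1.6 / 0.82
R = 1.951 cmH2O/(L/s)


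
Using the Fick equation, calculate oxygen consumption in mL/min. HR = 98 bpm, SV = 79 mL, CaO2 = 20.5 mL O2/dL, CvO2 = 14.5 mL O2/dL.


CO = HR*SV = 98*79/1000 = 7.742 L/min
a-v O2 diff = 20.5 - 14.5 = 6 mL/dL
VO2 = CO * (CaO2-CvO2) * 10 dL/L
VO2 = 7.742 * 6 * 10
VO2 = 464.5 mL/min


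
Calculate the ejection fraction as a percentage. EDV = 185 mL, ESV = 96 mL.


SV = EDV - ESV = 185 - 96 = 89 mL
EF = SV/EDV * 100 = 89/185 * 100
EF = 48.11%


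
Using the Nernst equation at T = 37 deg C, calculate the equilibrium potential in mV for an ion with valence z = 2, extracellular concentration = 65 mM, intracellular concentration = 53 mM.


E = (RT/(zF)) * ln(C_out/C_in)
T = 37 + 273.15 = 310.15 K
E = (8.314 * 310.15 / (2 * 96485)) * ln(65/53)
E = 2.727 mV


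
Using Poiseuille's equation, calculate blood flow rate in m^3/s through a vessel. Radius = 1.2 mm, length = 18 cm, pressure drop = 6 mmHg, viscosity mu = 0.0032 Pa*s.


Q = pi*r^4*dP / (8*mu*L)
r = 0.0012 m, L = 0.18 m
dP = 6 mmHg = 799.932 Pa
Q = 1.1309e-06 m^3/s


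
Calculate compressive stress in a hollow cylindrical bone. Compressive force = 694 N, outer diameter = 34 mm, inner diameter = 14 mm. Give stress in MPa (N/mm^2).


A = pi*(r_o^2 - r_i^2)
r_o = 17 mm, r_i = 7 mm
A = 753.982 mm^2
sigma = F/A = 694 / 753.982
sigma = 0.9204 MPa


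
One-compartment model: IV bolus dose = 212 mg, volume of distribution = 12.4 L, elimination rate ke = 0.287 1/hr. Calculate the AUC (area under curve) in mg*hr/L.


C0 = Dose/Vd = 212/12.4 = 17.0968 mg/L
AUC = C0/ke = 17.0968/0.287
AUC = 59.57 mg*hr/L


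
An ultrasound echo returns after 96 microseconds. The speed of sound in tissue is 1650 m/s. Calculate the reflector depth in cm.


depth = c * t / 2
t = 96 us = 9.6000e-05 s
depth = 1650 * 9.6000e-05 / 2
depth = 0.0792 m = 7.92 cm


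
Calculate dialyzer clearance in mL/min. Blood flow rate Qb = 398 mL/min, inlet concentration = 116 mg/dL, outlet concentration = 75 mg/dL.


K = Qb * (Cb_in - Cb_out) / Cb_in
K = 398 * (116 - 75) / 116
K = 140.7 mL/min


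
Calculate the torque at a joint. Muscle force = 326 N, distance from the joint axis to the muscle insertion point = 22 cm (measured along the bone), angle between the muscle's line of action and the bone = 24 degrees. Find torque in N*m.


Torque = F * d * sin(theta)   (moment arm = d*sin(theta))
d = 22 cm = 0.22 m
Torque = 326 * 0.22 * sin(24)
Torque = 29.17 N*m


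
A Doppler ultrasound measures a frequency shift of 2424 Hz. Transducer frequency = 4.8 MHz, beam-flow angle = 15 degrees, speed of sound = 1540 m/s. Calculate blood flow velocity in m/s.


v = fd * c / (2 * f0 * cos(theta))
v = 2424 * 1540 / (2 * 4.8000e+06 * cos(15))
v = 0.4026 m/s


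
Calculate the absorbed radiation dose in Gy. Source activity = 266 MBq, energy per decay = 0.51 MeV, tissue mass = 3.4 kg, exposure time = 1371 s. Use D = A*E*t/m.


A = 266 MBq = 2.6600e+08 Bq
E = 0.51 MeV = 8.1702e-14 J
D = A*E*t/m = 2.6600e+08*8.1702e-14*1371/3.4
D = 0.008763 Gy


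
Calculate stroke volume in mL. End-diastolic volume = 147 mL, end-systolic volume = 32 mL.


SV = EDV - ESV
SV = 147 - 32
SV = 115 mL


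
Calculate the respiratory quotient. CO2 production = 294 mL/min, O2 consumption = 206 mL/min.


RQ = VCO2 / VO2
RQ = 294 / 206
RQ = 1.427


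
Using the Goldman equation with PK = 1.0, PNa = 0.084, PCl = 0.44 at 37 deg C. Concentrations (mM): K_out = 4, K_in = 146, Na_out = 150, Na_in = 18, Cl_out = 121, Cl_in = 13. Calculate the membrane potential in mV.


Vm = (RT/F)*ln((PK*Ko + PNa*Nao + PCl*Cli)/(PK*Ki + PNa*Nai + PCl*Clo))
Numer = 22.32, Denom = 200.752
Vm = -58.7 mV


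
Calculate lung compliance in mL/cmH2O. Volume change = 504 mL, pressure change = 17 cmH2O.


C = dV / dP
C = 504 / 17
C = 29.65 mL/cmH2O


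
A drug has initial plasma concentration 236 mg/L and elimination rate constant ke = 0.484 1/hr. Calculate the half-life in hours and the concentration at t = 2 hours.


t_half = ln(2) / ke = 0.693147 / 0.484 = 1.432 hr
C(t) = C0 * exp(-ke*t) = 236 * exp(-0.484*2)
C(2) = 89.64 mg/L


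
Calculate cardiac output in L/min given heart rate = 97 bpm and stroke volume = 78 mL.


CO = HR * SV
CO = 97 * 78 / 1000
CO = 7.566 L/min


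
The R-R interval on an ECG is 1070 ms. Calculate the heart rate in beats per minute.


HR = 60 / RR_interval(s)
RR = 1070 ms = 1.07 s
HR = 60 / 1.07 = 56.07 bpm


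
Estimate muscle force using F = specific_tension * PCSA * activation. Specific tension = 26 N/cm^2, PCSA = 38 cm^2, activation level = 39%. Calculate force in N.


F = sigma * PCSA * activation
F = 26 * 38 * 0.39
F = 385.3 N


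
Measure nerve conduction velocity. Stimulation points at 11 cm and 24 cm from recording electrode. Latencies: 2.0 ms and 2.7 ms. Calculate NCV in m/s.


Distance = (24 - 11) / 100 = 0.13 m
dt = (2.7 - 2.0) / 1000 = 7.0000e-04 s
NCV = dist / dt = 185.7 m/s


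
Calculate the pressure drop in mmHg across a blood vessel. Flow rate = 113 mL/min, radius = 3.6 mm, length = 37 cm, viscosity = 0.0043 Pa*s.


dP = 8*mu*L*Q / (pi*r^4)
Q = 113 mL/min = 1.88333e-06 m^3/s
dP = 45.4283 Pa = 45.4283 / 133.322 mmHg = 0.3407 mmHg


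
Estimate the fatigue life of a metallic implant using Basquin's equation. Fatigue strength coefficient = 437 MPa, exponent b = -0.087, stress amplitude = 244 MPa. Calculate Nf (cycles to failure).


sigma_a = sigma_f' * (2Nf)^b
2Nf = (sigma_a/sigma_f')^(1/b)
2Nf = (244/437)^(1/-0.087)
2Nf = 811.14589
Nf = 405.6


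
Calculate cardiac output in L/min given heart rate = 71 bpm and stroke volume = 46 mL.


CO = HR * SV
CO = 71 * 46 / 1000
CO = 3.266 L/min


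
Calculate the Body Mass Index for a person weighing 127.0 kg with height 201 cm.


BMI = weight / height^2
height = 201 cm = 2.01 m
BMI = 127.0 / 2.01^2
BMI = 31.43 kg/m^2


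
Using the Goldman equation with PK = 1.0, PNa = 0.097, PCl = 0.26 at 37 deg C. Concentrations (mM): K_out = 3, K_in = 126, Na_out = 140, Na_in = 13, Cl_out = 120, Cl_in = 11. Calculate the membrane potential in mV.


Vm = (RT/F)*ln((PK*Ko + PNa*Nao + PCl*Cli)/(PK*Ki + PNa*Nai + PCl*Clo))
Numer = 19.44, Denom = 158.461
Vm = -56.07 mV


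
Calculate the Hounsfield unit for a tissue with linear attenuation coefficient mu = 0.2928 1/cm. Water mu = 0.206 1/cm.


HU = ((mu_tissue - mu_water) / mu_water) * 1000
HU = ((0.2928 - 0.206) / 0.206) * 1000
HU = 421.4


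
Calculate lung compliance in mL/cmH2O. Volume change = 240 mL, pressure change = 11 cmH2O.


C = dV / dP
C = 240 / 11
C = 21.82 mL/cmH2O


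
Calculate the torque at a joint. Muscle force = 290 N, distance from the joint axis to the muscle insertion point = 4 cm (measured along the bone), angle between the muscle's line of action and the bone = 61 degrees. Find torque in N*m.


Torque = F * d * sin(theta)   (moment arm = d*sin(theta))
d = 4 cm = 0.04 m
Torque = 290 * 0.04 * sin(61)
Torque = 10.15 N*m


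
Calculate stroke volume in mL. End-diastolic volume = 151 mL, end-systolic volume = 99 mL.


SV = EDV - ESV
SV = 151 - 99
SV = 52 mL


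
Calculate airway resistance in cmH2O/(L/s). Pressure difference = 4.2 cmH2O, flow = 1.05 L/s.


R = dP / flow
R = 4.2 / 1.05
R = 4 cmH2O/(L/s)


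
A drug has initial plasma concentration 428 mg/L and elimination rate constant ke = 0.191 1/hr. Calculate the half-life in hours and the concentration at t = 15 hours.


t_half = ln(2) / ke = 0.693147 / 0.191 = 3.629 hr
C(t) = C0 * exp(-ke*t) = 428 * exp(-0.191*15)
C(15) = 24.39 mg/L


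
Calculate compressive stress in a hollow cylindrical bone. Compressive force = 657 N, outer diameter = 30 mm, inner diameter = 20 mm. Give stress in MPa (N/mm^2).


A = pi*(r_o^2 - r_i^2)
r_o = 15 mm, r_i = 10 mm
A = 392.699 mm^2
sigma = F/A = 657 / 392.699
sigma = 1.673 MPa


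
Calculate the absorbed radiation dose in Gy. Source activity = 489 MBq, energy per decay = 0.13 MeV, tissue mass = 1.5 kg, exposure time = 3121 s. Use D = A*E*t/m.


A = 489 MBq = 4.8900e+08 Bq
E = 0.13 MeV = 2.0826e-14 J
D = A*E*t/m = 4.8900e+08*2.0826e-14*3121/1.5
D = 0.02119 Gy


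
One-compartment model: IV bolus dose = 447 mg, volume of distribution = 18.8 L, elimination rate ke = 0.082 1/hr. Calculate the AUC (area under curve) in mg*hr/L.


C0 = Dose/Vd = 447/18.8 = 23.7766 mg/L
AUC = C0/ke = 23.7766/0.082
AUC = 290 mg*hr/L


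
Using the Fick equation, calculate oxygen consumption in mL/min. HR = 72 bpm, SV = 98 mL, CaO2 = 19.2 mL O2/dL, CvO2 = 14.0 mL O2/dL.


CO = HR*SV = 72*98/1000 = 7.056 L/min
a-v O2 diff = 19.2 - 14.0 = 5.2 mL/dL
VO2 = CO * (CaO2-CvO2) * 10 dL/L
VO2 = 7.056 * 5.2 * 10
VO2 = 366.9 mL/min


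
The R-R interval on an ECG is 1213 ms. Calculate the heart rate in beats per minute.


HR = 60 / RR_interval(s)
RR = 1213 ms = 1.213 s
HR = 60 / 1.213 = 49.46 bpm


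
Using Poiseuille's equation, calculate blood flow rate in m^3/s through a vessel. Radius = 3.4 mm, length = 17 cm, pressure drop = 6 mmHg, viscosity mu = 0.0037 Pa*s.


Q = pi*r^4*dP / (8*mu*L)
r = 0.0034 m, L = 0.17 m
dP = 6 mmHg = 799.932 Pa
Q = 6.6739e-05 m^3/s


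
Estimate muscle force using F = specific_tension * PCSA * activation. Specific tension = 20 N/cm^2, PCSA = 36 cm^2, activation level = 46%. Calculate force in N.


F = sigma * PCSA * activation
F = 20 * 36 * 0.46
F = 331.2 N


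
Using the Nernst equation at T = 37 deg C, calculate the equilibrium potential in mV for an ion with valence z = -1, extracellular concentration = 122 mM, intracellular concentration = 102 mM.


E = (RT/(zF)) * ln(C_out/C_in)
T = 37 + 273.15 = 310.15 K
E = (8.314 * 310.15 / (-1 * 96485)) * ln(122/102)
E = -4.785 mV


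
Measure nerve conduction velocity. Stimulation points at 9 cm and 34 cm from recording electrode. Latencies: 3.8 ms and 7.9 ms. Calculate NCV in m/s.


Distance = (34 - 9) / 100 = 0.25 m
dt = (7.9 - 3.8) / 1000 = 0.0041 s
NCV = dist / dt = 60.98 m/s


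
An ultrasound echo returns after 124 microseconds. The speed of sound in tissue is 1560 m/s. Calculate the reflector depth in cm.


depth = c * t / 2
t = 124 us = 1.2400e-04 s
depth = 1560 * 1.2400e-04 / 2
depth = 0.09672 m = 9.672 cm


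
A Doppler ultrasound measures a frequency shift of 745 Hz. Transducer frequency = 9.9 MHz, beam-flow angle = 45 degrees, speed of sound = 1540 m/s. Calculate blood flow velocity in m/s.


v = fd * c / (2 * f0 * cos(theta))
v = 745 * 1540 / (2 * 9.9000e+06 * cos(45))
v = 0.08195 m/s


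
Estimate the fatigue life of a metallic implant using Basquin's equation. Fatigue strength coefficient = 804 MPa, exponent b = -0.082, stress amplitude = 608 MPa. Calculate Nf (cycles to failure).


sigma_a = sigma_f' * (2Nf)^b
2Nf = (sigma_a/sigma_f')^(1/b)
2Nf = (608/804)^(1/-0.082)
2Nf = 30.193132
Nf = 15.1


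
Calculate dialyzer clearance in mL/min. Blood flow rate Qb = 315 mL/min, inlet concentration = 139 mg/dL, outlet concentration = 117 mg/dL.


K = Qb * (Cb_in - Cb_out) / Cb_in
K = 315 * (139 - 117) / 139
K = 49.86 mL/min


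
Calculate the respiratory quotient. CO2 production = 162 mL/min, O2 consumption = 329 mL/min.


RQ = VCO2 / VO2
RQ = 162 / 329
RQ = 0.4924


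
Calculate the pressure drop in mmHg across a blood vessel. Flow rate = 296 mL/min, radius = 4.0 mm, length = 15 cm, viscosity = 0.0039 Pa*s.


dP = 8*mu*L*Q / (pi*r^4)
Q = 296 mL/min = 4.93333e-06 m^3/s
dP = 28.7076 Pa = 28.7076 / 133.322 mmHg = 0.2153 mmHg


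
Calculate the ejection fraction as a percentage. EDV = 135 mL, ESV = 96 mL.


SV = EDV - ESV = 135 - 96 = 39 mL
EF = SV/EDV * 100 = 39/135 * 100
EF = 28.89%


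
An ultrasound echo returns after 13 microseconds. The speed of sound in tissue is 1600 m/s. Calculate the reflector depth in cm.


depth = c * t / 2
t = 13 us = 1.3000e-05 s
depth = 1600 * 1.3000e-05 / 2
depth = 0.0104 m = 1.04 cm


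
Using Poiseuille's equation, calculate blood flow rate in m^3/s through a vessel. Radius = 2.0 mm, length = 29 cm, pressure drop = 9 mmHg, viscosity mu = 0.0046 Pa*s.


Q = pi*r^4*dP / (8*mu*L)
r = 0.002 m, L = 0.29 m
dP = 9 mmHg = 1199.898 Pa
Q = 5.6516e-06 m^3/s


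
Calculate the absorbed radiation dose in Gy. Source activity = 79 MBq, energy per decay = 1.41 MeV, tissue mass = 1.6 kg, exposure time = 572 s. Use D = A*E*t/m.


A = 79 MBq = 7.9000e+07 Bq
E = 1.41 MeV = 2.25882e-13 J
D = A*E*t/m = 7.9000e+07*2.25882e-13*572/1.6
D = 0.006379 Gy


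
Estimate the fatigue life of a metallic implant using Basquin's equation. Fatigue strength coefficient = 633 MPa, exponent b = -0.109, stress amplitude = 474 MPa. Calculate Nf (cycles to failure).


sigma_a = sigma_f' * (2Nf)^b
2Nf = (sigma_a/sigma_f')^(1/b)
2Nf = (474/633)^(1/-0.109)
2Nf = 14.207783
Nf = 7.104


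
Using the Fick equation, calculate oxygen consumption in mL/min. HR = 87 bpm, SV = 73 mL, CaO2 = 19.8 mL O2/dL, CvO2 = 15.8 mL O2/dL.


CO = HR*SV = 87*73/1000 = 6.351 L/min
a-v O2 diff = 19.8 - 15.8 = 4 mL/dL
VO2 = CO * (CaO2-CvO2) * 10 dL/L
VO2 = 6.351 * 4 * 10
VO2 = 254 mL/min


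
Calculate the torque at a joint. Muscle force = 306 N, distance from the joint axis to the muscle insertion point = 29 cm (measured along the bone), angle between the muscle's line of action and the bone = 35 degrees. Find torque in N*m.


Torque = F * d * sin(theta)   (moment arm = d*sin(theta))
d = 29 cm = 0.29 m
Torque = 306 * 0.29 * sin(35)
Torque = 50.9 N*m


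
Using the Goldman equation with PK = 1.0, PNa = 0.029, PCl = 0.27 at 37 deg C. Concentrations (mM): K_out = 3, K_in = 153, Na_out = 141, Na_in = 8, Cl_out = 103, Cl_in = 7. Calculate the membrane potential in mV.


Vm = (RT/F)*ln((PK*Ko + PNa*Nao + PCl*Cli)/(PK*Ki + PNa*Nai + PCl*Clo))
Numer = 8.979, Denom = 181.042
Vm = -80.28 mV


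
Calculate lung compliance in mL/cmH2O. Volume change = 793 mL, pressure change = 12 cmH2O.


C = dV / dP
C = 793 / 12
C = 66.08 mL/cmH2O


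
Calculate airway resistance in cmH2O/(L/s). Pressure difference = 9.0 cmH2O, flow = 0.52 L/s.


R = dP / flow
R = 9.0 / 0.52
R = 17.31 cmH2O/(L/s)


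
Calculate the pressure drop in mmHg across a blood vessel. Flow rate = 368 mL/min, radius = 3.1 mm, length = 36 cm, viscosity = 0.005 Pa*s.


dP = 8*mu*L*Q / (pi*r^4)
Q = 368 mL/min = 6.13333e-06 m^3/s
dP = 304.412 Pa = 304.412 / 133.322 mmHg = 2.283 mmHg


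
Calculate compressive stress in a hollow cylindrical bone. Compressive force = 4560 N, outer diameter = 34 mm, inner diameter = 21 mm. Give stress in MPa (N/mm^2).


A = pi*(r_o^2 - r_i^2)
r_o = 17 mm, r_i = 10.5 mm
A = 561.56 mm^2
sigma = F/A = 4560 / 561.56
sigma = 8.12 MPa


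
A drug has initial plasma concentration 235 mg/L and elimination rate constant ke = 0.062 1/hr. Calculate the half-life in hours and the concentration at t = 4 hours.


t_half = ln(2) / ke = 0.693147 / 0.062 = 11.18 hr
C(t) = C0 * exp(-ke*t) = 235 * exp(-0.062*4)
C(4) = 183.4 mg/L


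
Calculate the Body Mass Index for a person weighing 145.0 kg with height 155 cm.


BMI = weight / height^2
height = 155 cm = 1.55 m
BMI = 145.0 / 1.55^2
BMI = 60.35 kg/m^2


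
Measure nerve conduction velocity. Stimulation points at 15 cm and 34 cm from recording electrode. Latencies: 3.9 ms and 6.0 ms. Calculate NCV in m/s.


Distance = (34 - 15) / 100 = 0.19 m
dt = (6.0 - 3.9) / 1000 = 0.0021 s
NCV = dist / dt = 90.48 m/s


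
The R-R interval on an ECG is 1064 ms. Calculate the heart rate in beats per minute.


HR = 60 / RR_interval(s)
RR = 1064 ms = 1.064 s
HR = 60 / 1.064 = 56.39 bpm


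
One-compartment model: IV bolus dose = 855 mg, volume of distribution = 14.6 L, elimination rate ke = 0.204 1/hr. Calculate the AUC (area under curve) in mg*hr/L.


C0 = Dose/Vd = 855/14.6 = 58.5616 mg/L
AUC = C0/ke = 58.5616/0.204
AUC = 287.1 mg*hr/L


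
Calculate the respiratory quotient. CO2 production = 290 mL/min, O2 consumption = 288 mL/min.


RQ = VCO2 / VO2
RQ = 290 / 288
RQ = 1.007


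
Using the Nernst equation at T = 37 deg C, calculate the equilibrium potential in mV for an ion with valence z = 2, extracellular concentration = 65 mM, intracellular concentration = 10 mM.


E = (RT/(zF)) * ln(C_out/C_in)
T = 37 + 273.15 = 310.15 K
E = (8.314 * 310.15 / (2 * 96485)) * ln(65/10)
E = 25.01 mV


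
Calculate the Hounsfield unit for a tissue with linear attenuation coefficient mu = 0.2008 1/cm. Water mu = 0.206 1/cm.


HU = ((mu_tissue - mu_water) / mu_water) * 1000
HU = ((0.2008 - 0.206) / 0.206) * 1000
HU = -25.24


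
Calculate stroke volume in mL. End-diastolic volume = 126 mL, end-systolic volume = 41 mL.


SV = EDV - ESV
SV = 126 - 41
SV = 85 mL


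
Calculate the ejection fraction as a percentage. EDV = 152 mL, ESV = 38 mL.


SV = EDV - ESV = 152 - 38 = 114 mL
EF = SV/EDV * 100 = 114/152 * 100
EF = 75%


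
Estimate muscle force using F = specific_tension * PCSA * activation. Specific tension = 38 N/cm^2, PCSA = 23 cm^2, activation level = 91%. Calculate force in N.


F = sigma * PCSA * activation
F = 38 * 23 * 0.91
F = 795.3 N


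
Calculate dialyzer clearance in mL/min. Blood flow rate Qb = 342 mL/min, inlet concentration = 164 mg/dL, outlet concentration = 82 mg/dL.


K = Qb * (Cb_in - Cb_out) / Cb_in
K = 342 * (164 - 82) / 164
K = 171 mL/min


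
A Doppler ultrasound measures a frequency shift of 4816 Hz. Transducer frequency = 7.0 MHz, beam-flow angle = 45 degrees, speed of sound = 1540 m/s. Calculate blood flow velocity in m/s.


v = fd * c / (2 * f0 * cos(theta))
v = 4816 * 1540 / (2 * 7.0000e+06 * cos(45))
v = 0.7492 m/s


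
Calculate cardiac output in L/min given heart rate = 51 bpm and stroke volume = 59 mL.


CO = HR * SV
CO = 51 * 59 / 1000
CO = 3.009 L/min


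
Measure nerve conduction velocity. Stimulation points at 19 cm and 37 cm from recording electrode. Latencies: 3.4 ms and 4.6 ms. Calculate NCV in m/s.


Distance = (37 - 19) / 100 = 0.18 m
dt = (4.6 - 3.4) / 1000 = 0.0012 s
NCV = dist / dt = 150 m/s


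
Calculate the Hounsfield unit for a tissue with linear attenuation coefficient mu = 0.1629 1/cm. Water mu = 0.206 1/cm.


HU = ((mu_tissue - mu_water) / mu_water) * 1000
HU = ((0.1629 - 0.206) / 0.206) * 1000
HU = -209.2
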